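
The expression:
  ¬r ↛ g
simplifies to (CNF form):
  ¬g ∧ ¬r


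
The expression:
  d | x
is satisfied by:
  {x: True, d: True}
  {x: True, d: False}
  {d: True, x: False}


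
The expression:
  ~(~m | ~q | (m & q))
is never true.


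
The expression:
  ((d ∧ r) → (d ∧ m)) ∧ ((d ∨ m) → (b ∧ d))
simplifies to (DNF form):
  (d ∧ ¬d) ∨ (¬d ∧ ¬m) ∨ (b ∧ d ∧ m) ∨ (b ∧ d ∧ ¬d) ∨ (b ∧ d ∧ ¬r) ∨ (b ∧ m ∧ ¬m) ∨ (b ∧ ¬d ∧ ¬m) ∨ (b ∧ ¬m ∧ ¬r) ∨ (d ∧ m ∧ ¬d) ∨ (d ∧ ¬d ∧ ¬r) ∨ (m ∧ ¬d ∧ ¬m) ∨ (¬d ∧ ¬m ∧ ¬r)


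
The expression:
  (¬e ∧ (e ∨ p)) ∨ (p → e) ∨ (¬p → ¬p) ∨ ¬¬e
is always true.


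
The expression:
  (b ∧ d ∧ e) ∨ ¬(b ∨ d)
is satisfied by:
  {e: True, d: False, b: False}
  {e: False, d: False, b: False}
  {b: True, d: True, e: True}


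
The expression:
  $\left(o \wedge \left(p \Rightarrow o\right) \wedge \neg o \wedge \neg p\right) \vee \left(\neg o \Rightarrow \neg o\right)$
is always true.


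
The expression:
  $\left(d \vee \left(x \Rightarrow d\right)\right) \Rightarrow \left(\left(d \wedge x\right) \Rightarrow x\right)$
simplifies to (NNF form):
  $\text{True}$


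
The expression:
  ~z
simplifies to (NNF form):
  ~z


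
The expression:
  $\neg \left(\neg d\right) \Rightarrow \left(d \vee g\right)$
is always true.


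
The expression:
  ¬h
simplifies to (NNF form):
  ¬h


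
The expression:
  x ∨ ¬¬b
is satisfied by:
  {b: True, x: True}
  {b: True, x: False}
  {x: True, b: False}


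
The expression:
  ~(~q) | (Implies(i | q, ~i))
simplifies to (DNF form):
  q | ~i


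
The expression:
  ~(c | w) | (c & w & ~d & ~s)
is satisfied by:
  {d: False, c: False, w: False, s: False}
  {s: True, d: False, c: False, w: False}
  {d: True, s: False, c: False, w: False}
  {s: True, d: True, c: False, w: False}
  {w: True, c: True, s: False, d: False}


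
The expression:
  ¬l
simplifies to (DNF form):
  ¬l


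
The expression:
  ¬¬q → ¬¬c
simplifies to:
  c ∨ ¬q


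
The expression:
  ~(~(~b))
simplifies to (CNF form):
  ~b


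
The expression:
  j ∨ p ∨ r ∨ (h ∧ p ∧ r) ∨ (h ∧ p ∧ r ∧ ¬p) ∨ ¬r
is always true.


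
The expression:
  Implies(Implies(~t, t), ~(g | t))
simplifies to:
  ~t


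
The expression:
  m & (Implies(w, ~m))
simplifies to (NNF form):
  m & ~w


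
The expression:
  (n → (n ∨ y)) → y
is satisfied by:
  {y: True}


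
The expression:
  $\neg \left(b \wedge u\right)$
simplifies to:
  $\neg b \vee \neg u$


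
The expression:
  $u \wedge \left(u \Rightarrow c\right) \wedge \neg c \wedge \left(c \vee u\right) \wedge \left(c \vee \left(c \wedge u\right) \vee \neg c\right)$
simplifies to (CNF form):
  $\text{False}$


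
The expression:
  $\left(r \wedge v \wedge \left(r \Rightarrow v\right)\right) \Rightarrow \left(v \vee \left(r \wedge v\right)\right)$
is always true.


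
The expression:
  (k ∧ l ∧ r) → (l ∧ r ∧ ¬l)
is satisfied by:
  {l: False, k: False, r: False}
  {r: True, l: False, k: False}
  {k: True, l: False, r: False}
  {r: True, k: True, l: False}
  {l: True, r: False, k: False}
  {r: True, l: True, k: False}
  {k: True, l: True, r: False}


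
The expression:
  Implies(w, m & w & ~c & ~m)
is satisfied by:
  {w: False}


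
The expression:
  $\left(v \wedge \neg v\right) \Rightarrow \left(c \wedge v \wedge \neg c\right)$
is always true.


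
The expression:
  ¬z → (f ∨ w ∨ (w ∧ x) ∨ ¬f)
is always true.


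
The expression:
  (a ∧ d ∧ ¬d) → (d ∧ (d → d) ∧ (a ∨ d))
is always true.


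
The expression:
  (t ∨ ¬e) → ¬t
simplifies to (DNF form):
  ¬t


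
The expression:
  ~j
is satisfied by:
  {j: False}


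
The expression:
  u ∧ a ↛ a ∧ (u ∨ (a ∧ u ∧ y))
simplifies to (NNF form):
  False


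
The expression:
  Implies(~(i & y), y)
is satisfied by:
  {y: True}


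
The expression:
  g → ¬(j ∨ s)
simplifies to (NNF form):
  (¬j ∧ ¬s) ∨ ¬g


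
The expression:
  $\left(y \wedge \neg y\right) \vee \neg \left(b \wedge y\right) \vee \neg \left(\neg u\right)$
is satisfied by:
  {u: True, y: False, b: False}
  {u: False, y: False, b: False}
  {b: True, u: True, y: False}
  {b: True, u: False, y: False}
  {y: True, u: True, b: False}
  {y: True, u: False, b: False}
  {y: True, b: True, u: True}


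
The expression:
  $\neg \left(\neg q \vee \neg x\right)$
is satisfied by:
  {x: True, q: True}


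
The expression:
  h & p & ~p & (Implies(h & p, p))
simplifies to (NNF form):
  False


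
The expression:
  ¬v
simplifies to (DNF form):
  ¬v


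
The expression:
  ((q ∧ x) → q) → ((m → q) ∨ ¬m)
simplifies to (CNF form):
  q ∨ ¬m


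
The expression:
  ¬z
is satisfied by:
  {z: False}


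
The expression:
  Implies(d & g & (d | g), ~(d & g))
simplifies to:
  ~d | ~g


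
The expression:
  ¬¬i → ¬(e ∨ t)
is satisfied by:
  {e: False, i: False, t: False}
  {t: True, e: False, i: False}
  {e: True, t: False, i: False}
  {t: True, e: True, i: False}
  {i: True, t: False, e: False}


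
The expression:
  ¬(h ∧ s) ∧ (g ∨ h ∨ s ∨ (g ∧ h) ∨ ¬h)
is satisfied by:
  {s: False, h: False}
  {h: True, s: False}
  {s: True, h: False}


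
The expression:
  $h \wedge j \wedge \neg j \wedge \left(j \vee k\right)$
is never true.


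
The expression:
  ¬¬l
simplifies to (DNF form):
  l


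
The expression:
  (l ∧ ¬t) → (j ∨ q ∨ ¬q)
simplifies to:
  True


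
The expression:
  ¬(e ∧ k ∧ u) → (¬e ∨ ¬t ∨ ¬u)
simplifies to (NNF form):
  k ∨ ¬e ∨ ¬t ∨ ¬u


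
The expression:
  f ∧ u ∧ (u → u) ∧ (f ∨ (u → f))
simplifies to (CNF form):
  f ∧ u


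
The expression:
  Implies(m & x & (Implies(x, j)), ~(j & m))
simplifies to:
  ~j | ~m | ~x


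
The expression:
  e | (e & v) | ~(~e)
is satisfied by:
  {e: True}


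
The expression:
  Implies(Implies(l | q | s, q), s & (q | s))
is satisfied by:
  {l: True, s: True, q: False}
  {s: True, q: False, l: False}
  {l: True, s: True, q: True}
  {s: True, q: True, l: False}
  {l: True, q: False, s: False}


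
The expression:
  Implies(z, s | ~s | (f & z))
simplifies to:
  True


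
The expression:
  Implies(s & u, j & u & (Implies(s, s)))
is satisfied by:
  {j: True, s: False, u: False}
  {s: False, u: False, j: False}
  {j: True, u: True, s: False}
  {u: True, s: False, j: False}
  {j: True, s: True, u: False}
  {s: True, j: False, u: False}
  {j: True, u: True, s: True}


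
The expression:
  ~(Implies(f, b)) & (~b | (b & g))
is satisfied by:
  {f: True, b: False}


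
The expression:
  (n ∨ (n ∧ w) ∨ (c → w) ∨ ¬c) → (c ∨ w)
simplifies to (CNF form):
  c ∨ w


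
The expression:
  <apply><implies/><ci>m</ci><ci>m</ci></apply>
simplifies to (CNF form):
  <true/>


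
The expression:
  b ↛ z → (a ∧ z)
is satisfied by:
  {z: True, b: False}
  {b: False, z: False}
  {b: True, z: True}


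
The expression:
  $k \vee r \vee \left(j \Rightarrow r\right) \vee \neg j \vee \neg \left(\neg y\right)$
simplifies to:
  $k \vee r \vee y \vee \neg j$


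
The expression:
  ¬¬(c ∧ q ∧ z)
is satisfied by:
  {c: True, z: True, q: True}


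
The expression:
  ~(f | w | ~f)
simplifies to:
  False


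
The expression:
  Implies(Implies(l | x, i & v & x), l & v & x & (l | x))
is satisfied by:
  {x: True, l: True, i: False, v: False}
  {x: True, l: True, v: True, i: False}
  {x: True, l: True, i: True, v: False}
  {x: True, l: True, v: True, i: True}
  {l: True, i: False, v: False, x: False}
  {l: True, v: True, i: False, x: False}
  {l: True, i: True, v: False, x: False}
  {l: True, v: True, i: True, x: False}
  {x: True, i: False, v: False, l: False}
  {v: True, x: True, i: False, l: False}
  {x: True, i: True, v: False, l: False}


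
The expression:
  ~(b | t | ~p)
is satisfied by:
  {p: True, t: False, b: False}


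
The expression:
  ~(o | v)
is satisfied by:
  {v: False, o: False}


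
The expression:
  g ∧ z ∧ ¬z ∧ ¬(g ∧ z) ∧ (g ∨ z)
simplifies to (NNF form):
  False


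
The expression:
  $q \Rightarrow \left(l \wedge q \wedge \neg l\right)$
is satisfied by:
  {q: False}


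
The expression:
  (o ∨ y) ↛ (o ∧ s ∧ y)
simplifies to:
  (o ∧ ¬y) ∨ (y ∧ ¬o) ∨ (y ∧ ¬s)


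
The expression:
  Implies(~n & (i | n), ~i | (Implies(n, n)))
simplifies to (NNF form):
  True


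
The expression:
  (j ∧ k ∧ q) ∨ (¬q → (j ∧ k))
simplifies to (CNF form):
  (j ∨ q) ∧ (k ∨ q)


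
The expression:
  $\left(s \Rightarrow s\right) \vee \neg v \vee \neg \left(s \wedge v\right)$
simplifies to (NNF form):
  $\text{True}$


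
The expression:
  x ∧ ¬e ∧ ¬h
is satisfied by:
  {x: True, e: False, h: False}


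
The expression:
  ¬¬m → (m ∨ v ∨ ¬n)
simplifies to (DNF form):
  True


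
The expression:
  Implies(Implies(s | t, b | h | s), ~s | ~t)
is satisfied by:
  {s: False, t: False}
  {t: True, s: False}
  {s: True, t: False}


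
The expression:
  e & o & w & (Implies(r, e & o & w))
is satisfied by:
  {e: True, w: True, o: True}


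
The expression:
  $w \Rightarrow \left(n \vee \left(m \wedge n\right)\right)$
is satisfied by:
  {n: True, w: False}
  {w: False, n: False}
  {w: True, n: True}


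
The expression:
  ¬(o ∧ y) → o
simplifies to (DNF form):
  o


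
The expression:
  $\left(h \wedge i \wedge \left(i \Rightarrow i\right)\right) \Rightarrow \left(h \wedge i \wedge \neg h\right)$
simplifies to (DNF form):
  $\neg h \vee \neg i$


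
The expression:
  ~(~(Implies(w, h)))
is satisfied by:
  {h: True, w: False}
  {w: False, h: False}
  {w: True, h: True}


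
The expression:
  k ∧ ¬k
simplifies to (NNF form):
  False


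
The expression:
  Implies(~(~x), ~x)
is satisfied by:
  {x: False}


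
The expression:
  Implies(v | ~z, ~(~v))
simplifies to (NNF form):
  v | z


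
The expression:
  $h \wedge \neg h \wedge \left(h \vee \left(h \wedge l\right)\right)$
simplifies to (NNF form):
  $\text{False}$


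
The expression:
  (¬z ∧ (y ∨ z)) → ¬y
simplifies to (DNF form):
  z ∨ ¬y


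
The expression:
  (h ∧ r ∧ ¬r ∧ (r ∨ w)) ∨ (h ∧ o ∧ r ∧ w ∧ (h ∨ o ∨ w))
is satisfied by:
  {r: True, h: True, w: True, o: True}


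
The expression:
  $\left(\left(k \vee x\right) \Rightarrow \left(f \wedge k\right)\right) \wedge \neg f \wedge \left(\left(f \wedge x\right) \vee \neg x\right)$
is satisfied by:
  {x: False, f: False, k: False}


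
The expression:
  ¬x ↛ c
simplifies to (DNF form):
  c ∨ ¬x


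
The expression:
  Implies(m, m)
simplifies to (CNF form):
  True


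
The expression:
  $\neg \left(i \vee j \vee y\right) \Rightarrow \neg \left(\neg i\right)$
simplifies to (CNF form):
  $i \vee j \vee y$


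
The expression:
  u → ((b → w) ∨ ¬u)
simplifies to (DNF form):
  w ∨ ¬b ∨ ¬u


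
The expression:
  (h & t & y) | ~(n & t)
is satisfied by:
  {y: True, h: True, t: False, n: False}
  {y: True, h: False, t: False, n: False}
  {h: True, y: False, t: False, n: False}
  {y: False, h: False, t: False, n: False}
  {y: True, n: True, h: True, t: False}
  {y: True, n: True, h: False, t: False}
  {n: True, h: True, y: False, t: False}
  {n: True, y: False, h: False, t: False}
  {y: True, t: True, h: True, n: False}
  {y: True, t: True, h: False, n: False}
  {t: True, h: True, y: False, n: False}
  {t: True, y: False, h: False, n: False}
  {y: True, n: True, t: True, h: True}


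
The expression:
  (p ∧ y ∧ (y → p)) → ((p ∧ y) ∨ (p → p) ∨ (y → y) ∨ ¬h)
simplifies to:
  True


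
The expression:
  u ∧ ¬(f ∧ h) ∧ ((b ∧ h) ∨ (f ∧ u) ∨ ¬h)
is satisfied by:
  {u: True, b: True, h: False, f: False}
  {u: True, b: False, h: False, f: False}
  {u: True, f: True, b: True, h: False}
  {u: True, f: True, b: False, h: False}
  {u: True, h: True, b: True, f: False}


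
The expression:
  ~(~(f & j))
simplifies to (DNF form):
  f & j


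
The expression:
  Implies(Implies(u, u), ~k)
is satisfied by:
  {k: False}


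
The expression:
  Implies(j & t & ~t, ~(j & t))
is always true.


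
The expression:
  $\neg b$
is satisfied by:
  {b: False}


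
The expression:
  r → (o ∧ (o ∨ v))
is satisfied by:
  {o: True, r: False}
  {r: False, o: False}
  {r: True, o: True}


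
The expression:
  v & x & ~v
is never true.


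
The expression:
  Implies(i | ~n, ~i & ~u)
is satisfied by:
  {n: True, i: False, u: False}
  {i: False, u: False, n: False}
  {n: True, u: True, i: False}


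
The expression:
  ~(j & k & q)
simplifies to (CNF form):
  ~j | ~k | ~q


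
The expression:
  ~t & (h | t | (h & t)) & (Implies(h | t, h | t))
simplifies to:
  h & ~t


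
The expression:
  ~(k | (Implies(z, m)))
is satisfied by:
  {z: True, k: False, m: False}


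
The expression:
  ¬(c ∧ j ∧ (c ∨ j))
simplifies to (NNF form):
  ¬c ∨ ¬j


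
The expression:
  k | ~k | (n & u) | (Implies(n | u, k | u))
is always true.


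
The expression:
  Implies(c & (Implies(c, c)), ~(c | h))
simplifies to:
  ~c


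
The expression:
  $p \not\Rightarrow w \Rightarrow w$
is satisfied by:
  {w: True, p: False}
  {p: False, w: False}
  {p: True, w: True}


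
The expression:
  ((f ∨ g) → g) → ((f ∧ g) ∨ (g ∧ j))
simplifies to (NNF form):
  f ∨ (g ∧ j)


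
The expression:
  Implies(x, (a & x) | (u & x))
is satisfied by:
  {a: True, u: True, x: False}
  {a: True, u: False, x: False}
  {u: True, a: False, x: False}
  {a: False, u: False, x: False}
  {a: True, x: True, u: True}
  {a: True, x: True, u: False}
  {x: True, u: True, a: False}


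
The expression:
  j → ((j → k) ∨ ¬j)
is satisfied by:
  {k: True, j: False}
  {j: False, k: False}
  {j: True, k: True}


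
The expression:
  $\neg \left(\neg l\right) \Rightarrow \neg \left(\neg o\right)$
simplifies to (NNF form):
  $o \vee \neg l$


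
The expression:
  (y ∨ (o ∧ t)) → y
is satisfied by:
  {y: True, o: False, t: False}
  {o: False, t: False, y: False}
  {y: True, t: True, o: False}
  {t: True, o: False, y: False}
  {y: True, o: True, t: False}
  {o: True, y: False, t: False}
  {y: True, t: True, o: True}


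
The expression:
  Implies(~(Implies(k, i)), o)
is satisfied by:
  {i: True, o: True, k: False}
  {i: True, k: False, o: False}
  {o: True, k: False, i: False}
  {o: False, k: False, i: False}
  {i: True, o: True, k: True}
  {i: True, k: True, o: False}
  {o: True, k: True, i: False}


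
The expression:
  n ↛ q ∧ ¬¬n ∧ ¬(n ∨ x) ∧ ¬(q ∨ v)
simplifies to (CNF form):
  False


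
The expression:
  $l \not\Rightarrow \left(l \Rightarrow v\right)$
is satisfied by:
  {l: True, v: False}


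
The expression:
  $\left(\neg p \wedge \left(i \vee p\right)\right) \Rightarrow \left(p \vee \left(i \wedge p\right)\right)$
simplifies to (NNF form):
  $p \vee \neg i$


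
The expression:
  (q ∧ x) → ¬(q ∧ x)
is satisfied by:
  {q: False, x: False}
  {x: True, q: False}
  {q: True, x: False}


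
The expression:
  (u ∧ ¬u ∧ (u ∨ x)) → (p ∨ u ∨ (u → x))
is always true.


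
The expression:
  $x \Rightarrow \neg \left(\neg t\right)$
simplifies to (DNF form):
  $t \vee \neg x$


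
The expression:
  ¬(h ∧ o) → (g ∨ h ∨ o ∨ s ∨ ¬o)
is always true.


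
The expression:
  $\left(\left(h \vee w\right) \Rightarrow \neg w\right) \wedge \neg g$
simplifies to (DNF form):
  $\neg g \wedge \neg w$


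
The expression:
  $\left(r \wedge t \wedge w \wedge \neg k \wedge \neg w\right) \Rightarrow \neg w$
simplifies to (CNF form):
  $\text{True}$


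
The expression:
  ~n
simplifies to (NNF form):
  ~n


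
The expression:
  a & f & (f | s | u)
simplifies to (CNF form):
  a & f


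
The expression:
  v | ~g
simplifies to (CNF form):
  v | ~g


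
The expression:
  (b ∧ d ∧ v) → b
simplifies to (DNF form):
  True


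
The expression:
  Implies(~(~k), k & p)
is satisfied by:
  {p: True, k: False}
  {k: False, p: False}
  {k: True, p: True}


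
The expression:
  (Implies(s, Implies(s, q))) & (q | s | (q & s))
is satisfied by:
  {q: True}


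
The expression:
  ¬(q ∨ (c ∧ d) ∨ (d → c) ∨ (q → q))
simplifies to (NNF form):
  False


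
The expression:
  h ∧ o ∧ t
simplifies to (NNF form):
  h ∧ o ∧ t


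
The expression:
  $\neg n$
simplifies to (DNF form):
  $\neg n$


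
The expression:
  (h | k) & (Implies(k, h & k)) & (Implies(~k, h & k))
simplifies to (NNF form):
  h & k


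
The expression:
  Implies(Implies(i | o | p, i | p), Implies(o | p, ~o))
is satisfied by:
  {i: False, o: False, p: False}
  {p: True, i: False, o: False}
  {i: True, p: False, o: False}
  {p: True, i: True, o: False}
  {o: True, p: False, i: False}


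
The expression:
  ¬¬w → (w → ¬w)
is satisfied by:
  {w: False}


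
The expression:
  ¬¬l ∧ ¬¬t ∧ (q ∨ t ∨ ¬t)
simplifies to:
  l ∧ t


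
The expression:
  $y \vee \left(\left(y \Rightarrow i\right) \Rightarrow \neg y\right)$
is always true.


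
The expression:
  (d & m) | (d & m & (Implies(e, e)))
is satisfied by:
  {m: True, d: True}


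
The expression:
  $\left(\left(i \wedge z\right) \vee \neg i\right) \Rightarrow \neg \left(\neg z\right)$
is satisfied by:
  {i: True, z: True}
  {i: True, z: False}
  {z: True, i: False}


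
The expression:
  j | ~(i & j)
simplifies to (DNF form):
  True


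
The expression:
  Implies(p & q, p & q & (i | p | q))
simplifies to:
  True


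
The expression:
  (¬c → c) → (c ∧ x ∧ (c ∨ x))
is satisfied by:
  {x: True, c: False}
  {c: False, x: False}
  {c: True, x: True}


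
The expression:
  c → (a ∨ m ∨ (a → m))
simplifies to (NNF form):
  True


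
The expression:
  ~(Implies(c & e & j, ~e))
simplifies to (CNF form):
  c & e & j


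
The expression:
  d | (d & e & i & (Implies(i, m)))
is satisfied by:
  {d: True}


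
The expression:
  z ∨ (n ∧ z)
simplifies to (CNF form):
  z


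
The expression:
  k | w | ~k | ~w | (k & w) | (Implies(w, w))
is always true.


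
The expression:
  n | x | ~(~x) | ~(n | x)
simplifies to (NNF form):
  True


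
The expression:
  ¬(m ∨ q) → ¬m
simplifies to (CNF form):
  True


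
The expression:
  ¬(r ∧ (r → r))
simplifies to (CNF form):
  ¬r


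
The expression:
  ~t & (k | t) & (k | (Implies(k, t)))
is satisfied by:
  {k: True, t: False}


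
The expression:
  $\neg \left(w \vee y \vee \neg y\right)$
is never true.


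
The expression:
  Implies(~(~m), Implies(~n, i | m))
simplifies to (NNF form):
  True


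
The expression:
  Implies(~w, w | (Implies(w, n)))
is always true.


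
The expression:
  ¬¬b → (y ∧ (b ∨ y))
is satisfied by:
  {y: True, b: False}
  {b: False, y: False}
  {b: True, y: True}


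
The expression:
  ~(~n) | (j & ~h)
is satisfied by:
  {n: True, j: True, h: False}
  {n: True, h: False, j: False}
  {n: True, j: True, h: True}
  {n: True, h: True, j: False}
  {j: True, h: False, n: False}


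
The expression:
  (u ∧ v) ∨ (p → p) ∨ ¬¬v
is always true.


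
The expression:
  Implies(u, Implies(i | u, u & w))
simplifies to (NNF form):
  w | ~u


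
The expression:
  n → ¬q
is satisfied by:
  {q: False, n: False}
  {n: True, q: False}
  {q: True, n: False}


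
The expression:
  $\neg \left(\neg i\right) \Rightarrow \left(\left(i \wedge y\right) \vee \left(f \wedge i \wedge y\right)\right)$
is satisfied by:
  {y: True, i: False}
  {i: False, y: False}
  {i: True, y: True}


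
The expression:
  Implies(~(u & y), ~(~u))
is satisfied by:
  {u: True}


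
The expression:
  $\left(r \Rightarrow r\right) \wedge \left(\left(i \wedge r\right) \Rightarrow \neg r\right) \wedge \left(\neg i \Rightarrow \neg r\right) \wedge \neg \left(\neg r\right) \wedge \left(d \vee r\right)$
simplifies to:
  $\text{False}$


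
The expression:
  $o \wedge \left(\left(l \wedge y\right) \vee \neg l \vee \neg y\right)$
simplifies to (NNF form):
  $o$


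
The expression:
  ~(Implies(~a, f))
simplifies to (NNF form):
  ~a & ~f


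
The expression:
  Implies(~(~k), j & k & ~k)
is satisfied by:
  {k: False}


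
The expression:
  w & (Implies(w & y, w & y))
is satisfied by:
  {w: True}


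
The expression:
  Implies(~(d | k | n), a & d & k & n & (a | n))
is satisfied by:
  {n: True, d: True, k: True}
  {n: True, d: True, k: False}
  {n: True, k: True, d: False}
  {n: True, k: False, d: False}
  {d: True, k: True, n: False}
  {d: True, k: False, n: False}
  {k: True, d: False, n: False}


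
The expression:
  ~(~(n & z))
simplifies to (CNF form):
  n & z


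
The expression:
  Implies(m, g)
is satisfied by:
  {g: True, m: False}
  {m: False, g: False}
  {m: True, g: True}


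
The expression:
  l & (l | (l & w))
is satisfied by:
  {l: True}


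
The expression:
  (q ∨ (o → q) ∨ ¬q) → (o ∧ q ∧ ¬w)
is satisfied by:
  {o: True, q: True, w: False}


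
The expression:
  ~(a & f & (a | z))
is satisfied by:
  {a: False, f: False}
  {f: True, a: False}
  {a: True, f: False}


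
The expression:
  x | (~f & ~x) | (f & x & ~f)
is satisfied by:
  {x: True, f: False}
  {f: False, x: False}
  {f: True, x: True}


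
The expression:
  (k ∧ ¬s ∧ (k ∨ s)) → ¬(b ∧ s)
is always true.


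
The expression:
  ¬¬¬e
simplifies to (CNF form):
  ¬e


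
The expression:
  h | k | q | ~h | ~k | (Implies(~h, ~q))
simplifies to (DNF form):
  True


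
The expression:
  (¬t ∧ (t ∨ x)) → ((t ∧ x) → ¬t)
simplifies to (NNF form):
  True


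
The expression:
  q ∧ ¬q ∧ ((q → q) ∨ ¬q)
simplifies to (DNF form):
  False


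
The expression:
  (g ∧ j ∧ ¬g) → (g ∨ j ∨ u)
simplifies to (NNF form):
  True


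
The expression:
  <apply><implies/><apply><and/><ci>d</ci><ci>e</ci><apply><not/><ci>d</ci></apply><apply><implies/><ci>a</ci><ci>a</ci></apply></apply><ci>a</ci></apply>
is always true.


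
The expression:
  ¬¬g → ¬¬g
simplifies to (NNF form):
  True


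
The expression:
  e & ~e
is never true.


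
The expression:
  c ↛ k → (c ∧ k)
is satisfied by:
  {k: True, c: False}
  {c: False, k: False}
  {c: True, k: True}


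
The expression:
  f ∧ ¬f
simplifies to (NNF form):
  False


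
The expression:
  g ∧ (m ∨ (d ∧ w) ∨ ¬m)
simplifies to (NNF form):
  g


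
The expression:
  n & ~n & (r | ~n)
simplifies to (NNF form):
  False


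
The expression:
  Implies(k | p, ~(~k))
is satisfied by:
  {k: True, p: False}
  {p: False, k: False}
  {p: True, k: True}


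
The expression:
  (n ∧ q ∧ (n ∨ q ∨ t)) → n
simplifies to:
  True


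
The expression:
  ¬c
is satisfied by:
  {c: False}


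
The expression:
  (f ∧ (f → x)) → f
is always true.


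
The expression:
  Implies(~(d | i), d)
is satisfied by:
  {i: True, d: True}
  {i: True, d: False}
  {d: True, i: False}


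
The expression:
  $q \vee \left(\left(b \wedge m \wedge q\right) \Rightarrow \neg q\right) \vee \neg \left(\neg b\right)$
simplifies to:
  $\text{True}$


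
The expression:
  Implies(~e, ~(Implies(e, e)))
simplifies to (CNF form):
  e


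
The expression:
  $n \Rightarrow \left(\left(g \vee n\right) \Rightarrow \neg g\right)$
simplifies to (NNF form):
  $\neg g \vee \neg n$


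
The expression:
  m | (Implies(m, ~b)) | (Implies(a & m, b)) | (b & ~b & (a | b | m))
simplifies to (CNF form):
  True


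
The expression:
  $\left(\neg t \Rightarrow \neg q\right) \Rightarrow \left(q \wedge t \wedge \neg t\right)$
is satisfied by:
  {q: True, t: False}


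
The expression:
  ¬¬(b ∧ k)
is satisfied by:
  {b: True, k: True}


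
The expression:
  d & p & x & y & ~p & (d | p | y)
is never true.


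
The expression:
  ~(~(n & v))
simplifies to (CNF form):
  n & v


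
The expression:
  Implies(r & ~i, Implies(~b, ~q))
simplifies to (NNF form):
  b | i | ~q | ~r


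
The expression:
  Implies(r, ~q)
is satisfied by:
  {q: False, r: False}
  {r: True, q: False}
  {q: True, r: False}


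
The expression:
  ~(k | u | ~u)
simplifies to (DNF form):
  False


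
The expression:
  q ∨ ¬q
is always true.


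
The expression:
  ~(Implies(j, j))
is never true.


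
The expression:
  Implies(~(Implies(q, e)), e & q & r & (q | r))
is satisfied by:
  {e: True, q: False}
  {q: False, e: False}
  {q: True, e: True}


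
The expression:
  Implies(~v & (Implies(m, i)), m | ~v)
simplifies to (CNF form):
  True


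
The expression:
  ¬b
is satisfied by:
  {b: False}


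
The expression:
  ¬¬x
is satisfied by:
  {x: True}


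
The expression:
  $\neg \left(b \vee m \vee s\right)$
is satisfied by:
  {b: False, s: False, m: False}


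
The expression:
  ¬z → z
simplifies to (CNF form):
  z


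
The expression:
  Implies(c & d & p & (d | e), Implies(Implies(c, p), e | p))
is always true.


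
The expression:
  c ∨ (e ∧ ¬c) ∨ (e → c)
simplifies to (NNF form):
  True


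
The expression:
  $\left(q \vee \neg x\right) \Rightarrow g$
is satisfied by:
  {g: True, x: True, q: False}
  {g: True, x: False, q: False}
  {q: True, g: True, x: True}
  {q: True, g: True, x: False}
  {x: True, q: False, g: False}


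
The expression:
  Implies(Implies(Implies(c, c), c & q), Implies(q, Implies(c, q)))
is always true.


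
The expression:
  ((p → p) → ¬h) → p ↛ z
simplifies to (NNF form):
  h ∨ (p ∧ ¬z)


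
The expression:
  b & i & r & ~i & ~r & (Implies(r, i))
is never true.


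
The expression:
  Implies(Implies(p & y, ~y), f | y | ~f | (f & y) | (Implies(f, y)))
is always true.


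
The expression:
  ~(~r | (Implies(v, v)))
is never true.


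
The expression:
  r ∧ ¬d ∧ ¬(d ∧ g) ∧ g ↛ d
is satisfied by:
  {r: True, g: True, d: False}


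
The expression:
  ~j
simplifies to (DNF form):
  ~j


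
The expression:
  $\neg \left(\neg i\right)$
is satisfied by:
  {i: True}


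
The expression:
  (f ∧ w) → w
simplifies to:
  True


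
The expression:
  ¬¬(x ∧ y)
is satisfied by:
  {x: True, y: True}


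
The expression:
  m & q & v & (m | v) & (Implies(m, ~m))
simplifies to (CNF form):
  False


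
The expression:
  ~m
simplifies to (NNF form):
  ~m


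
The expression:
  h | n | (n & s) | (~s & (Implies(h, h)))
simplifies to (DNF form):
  h | n | ~s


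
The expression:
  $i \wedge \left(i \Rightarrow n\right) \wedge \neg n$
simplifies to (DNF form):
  $\text{False}$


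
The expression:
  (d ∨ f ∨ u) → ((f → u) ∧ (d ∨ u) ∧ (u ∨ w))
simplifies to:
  u ∨ (w ∧ ¬f) ∨ (¬d ∧ ¬f)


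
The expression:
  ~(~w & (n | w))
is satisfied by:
  {w: True, n: False}
  {n: False, w: False}
  {n: True, w: True}


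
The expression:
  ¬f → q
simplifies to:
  f ∨ q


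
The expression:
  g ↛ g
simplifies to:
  False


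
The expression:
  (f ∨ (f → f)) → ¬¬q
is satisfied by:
  {q: True}


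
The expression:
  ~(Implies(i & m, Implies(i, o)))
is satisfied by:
  {m: True, i: True, o: False}


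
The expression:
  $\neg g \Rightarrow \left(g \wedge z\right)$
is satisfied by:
  {g: True}


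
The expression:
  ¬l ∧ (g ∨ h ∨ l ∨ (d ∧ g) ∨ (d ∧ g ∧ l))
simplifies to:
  ¬l ∧ (g ∨ h)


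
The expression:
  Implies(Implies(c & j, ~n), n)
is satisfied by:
  {n: True}


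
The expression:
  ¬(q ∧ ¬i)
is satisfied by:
  {i: True, q: False}
  {q: False, i: False}
  {q: True, i: True}


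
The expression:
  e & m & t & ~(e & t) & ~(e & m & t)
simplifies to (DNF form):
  False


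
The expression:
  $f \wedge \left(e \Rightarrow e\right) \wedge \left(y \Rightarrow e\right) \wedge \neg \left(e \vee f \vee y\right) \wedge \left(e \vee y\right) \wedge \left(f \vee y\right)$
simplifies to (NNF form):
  $\text{False}$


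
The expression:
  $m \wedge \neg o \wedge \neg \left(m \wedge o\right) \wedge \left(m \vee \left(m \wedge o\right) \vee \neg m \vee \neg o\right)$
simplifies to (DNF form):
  $m \wedge \neg o$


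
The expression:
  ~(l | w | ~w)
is never true.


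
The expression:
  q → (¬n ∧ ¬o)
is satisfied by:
  {o: False, q: False, n: False}
  {n: True, o: False, q: False}
  {o: True, n: False, q: False}
  {n: True, o: True, q: False}
  {q: True, n: False, o: False}


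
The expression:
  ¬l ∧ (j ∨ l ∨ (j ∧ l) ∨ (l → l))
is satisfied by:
  {l: False}


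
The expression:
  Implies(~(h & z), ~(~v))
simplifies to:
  v | (h & z)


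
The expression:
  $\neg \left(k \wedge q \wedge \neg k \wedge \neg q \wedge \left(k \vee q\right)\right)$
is always true.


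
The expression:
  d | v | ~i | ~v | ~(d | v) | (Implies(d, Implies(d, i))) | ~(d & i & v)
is always true.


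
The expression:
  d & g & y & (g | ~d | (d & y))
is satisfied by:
  {g: True, d: True, y: True}


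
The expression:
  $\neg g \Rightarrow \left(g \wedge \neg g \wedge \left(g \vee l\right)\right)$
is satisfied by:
  {g: True}


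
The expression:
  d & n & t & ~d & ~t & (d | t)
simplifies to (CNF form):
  False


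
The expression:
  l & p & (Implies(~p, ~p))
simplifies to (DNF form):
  l & p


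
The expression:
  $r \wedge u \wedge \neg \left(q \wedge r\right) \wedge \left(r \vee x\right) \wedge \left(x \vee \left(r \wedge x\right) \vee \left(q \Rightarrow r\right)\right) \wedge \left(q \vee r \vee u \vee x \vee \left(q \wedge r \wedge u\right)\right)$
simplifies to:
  $r \wedge u \wedge \neg q$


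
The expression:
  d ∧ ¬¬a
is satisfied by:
  {a: True, d: True}


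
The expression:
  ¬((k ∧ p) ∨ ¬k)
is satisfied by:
  {k: True, p: False}


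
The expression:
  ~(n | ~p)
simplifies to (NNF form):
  p & ~n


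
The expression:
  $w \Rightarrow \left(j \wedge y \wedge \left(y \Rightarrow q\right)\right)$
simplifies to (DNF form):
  $\left(j \wedge q \wedge y\right) \vee \neg w$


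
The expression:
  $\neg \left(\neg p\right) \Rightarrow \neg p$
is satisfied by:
  {p: False}


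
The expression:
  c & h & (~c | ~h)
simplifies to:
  False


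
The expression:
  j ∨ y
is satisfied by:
  {y: True, j: True}
  {y: True, j: False}
  {j: True, y: False}


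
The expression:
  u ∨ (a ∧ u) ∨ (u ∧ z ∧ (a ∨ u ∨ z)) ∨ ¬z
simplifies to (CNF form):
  u ∨ ¬z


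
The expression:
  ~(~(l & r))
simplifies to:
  l & r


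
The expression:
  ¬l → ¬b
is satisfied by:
  {l: True, b: False}
  {b: False, l: False}
  {b: True, l: True}


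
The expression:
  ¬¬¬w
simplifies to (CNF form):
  ¬w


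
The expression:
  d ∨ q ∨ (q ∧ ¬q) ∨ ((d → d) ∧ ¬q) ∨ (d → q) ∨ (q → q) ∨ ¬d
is always true.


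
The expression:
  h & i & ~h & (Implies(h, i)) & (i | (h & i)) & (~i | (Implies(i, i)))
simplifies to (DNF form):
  False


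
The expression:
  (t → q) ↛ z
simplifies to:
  ¬z ∧ (q ∨ ¬t)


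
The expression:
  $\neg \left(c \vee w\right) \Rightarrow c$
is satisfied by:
  {c: True, w: True}
  {c: True, w: False}
  {w: True, c: False}


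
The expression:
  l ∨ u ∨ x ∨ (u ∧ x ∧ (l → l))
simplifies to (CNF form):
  l ∨ u ∨ x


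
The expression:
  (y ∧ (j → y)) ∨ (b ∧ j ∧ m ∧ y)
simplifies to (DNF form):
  y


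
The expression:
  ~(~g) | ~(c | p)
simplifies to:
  g | (~c & ~p)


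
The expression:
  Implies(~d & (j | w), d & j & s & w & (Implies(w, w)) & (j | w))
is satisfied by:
  {d: True, w: False, j: False}
  {j: True, d: True, w: False}
  {d: True, w: True, j: False}
  {j: True, d: True, w: True}
  {j: False, w: False, d: False}


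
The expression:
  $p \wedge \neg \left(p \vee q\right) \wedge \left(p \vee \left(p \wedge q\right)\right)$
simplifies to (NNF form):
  $\text{False}$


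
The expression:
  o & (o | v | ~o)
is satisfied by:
  {o: True}


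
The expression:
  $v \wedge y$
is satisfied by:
  {y: True, v: True}


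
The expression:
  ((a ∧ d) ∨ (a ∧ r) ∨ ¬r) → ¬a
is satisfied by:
  {a: False}


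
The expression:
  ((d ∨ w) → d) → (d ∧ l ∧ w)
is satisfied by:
  {w: True, l: True, d: False}
  {w: True, l: False, d: False}
  {w: True, d: True, l: True}


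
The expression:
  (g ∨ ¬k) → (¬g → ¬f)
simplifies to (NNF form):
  g ∨ k ∨ ¬f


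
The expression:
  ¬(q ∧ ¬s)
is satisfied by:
  {s: True, q: False}
  {q: False, s: False}
  {q: True, s: True}


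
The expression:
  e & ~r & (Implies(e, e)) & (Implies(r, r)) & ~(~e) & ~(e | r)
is never true.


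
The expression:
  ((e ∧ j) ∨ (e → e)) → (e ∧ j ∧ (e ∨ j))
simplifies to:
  e ∧ j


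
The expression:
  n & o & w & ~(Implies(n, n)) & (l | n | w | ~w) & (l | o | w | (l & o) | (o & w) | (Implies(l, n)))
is never true.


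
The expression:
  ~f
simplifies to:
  ~f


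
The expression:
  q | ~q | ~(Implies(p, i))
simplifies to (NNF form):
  True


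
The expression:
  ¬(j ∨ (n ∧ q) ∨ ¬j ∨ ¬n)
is never true.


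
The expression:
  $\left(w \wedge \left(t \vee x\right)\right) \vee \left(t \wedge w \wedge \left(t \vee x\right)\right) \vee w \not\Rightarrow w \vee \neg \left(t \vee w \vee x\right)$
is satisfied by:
  {x: True, t: True, w: True}
  {x: True, w: True, t: False}
  {t: True, w: True, x: False}
  {w: False, t: False, x: False}


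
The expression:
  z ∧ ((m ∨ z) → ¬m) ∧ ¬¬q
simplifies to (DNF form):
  q ∧ z ∧ ¬m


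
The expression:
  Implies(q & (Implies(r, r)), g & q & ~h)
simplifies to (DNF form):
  ~q | (g & ~h)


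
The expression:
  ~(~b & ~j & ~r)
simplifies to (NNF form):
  b | j | r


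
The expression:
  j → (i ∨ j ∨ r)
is always true.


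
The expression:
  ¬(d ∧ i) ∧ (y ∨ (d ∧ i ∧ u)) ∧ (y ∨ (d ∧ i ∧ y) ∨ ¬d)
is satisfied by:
  {y: True, d: False, i: False}
  {i: True, y: True, d: False}
  {d: True, y: True, i: False}


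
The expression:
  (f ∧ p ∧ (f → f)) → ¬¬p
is always true.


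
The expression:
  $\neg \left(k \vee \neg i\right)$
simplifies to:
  $i \wedge \neg k$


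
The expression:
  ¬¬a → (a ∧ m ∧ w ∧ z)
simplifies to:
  (m ∧ w ∧ z) ∨ ¬a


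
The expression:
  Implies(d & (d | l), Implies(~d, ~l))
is always true.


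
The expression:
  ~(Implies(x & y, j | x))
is never true.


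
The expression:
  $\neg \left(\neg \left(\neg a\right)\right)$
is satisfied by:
  {a: False}


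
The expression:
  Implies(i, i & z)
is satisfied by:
  {z: True, i: False}
  {i: False, z: False}
  {i: True, z: True}


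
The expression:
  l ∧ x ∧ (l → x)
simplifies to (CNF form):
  l ∧ x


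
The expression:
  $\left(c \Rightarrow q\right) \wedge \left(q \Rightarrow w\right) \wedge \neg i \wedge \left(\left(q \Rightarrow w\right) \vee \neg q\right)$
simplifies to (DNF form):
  $\left(q \wedge w \wedge \neg i\right) \vee \left(q \wedge \neg i \wedge \neg q\right) \vee \left(w \wedge \neg c \wedge \neg i\right) \vee \left(\neg c \wedge \neg i \wedge \neg q\right)$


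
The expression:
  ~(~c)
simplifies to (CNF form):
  c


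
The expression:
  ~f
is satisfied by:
  {f: False}


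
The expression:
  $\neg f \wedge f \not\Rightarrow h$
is never true.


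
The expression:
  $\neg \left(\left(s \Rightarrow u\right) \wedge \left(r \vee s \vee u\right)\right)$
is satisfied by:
  {s: True, u: False, r: False}
  {u: False, r: False, s: False}
  {r: True, s: True, u: False}


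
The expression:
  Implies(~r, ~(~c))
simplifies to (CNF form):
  c | r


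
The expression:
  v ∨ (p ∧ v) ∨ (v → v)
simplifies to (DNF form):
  True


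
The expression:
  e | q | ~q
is always true.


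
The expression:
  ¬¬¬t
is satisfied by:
  {t: False}


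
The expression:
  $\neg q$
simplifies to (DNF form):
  $\neg q$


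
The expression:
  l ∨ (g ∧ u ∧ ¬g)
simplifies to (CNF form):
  l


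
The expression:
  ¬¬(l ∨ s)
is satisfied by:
  {l: True, s: True}
  {l: True, s: False}
  {s: True, l: False}


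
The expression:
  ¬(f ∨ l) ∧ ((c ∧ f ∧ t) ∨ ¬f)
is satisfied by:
  {l: False, f: False}


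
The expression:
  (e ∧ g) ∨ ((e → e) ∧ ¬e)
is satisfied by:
  {g: True, e: False}
  {e: False, g: False}
  {e: True, g: True}


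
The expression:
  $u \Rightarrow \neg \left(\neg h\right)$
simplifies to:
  $h \vee \neg u$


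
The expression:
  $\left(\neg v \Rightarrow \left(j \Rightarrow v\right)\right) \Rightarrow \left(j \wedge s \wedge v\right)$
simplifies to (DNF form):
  $\left(j \wedge s\right) \vee \left(j \wedge \neg v\right)$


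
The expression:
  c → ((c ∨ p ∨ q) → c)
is always true.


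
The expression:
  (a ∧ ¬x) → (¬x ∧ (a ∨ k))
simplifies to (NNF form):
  True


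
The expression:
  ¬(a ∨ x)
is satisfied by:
  {x: False, a: False}


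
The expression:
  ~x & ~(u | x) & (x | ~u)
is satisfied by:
  {x: False, u: False}


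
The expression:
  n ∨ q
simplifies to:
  n ∨ q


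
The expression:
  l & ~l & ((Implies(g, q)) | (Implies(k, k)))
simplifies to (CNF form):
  False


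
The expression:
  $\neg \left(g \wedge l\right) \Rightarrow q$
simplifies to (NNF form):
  $q \vee \left(g \wedge l\right)$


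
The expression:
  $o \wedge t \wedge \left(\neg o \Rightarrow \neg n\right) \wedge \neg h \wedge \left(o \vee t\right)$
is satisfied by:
  {t: True, o: True, h: False}


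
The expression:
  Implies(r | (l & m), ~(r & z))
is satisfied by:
  {z: False, r: False}
  {r: True, z: False}
  {z: True, r: False}


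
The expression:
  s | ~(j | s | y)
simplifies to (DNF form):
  s | (~j & ~y)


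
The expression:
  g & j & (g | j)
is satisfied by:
  {j: True, g: True}


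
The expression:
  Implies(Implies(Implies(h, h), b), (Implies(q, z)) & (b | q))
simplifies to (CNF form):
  z | ~b | ~q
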